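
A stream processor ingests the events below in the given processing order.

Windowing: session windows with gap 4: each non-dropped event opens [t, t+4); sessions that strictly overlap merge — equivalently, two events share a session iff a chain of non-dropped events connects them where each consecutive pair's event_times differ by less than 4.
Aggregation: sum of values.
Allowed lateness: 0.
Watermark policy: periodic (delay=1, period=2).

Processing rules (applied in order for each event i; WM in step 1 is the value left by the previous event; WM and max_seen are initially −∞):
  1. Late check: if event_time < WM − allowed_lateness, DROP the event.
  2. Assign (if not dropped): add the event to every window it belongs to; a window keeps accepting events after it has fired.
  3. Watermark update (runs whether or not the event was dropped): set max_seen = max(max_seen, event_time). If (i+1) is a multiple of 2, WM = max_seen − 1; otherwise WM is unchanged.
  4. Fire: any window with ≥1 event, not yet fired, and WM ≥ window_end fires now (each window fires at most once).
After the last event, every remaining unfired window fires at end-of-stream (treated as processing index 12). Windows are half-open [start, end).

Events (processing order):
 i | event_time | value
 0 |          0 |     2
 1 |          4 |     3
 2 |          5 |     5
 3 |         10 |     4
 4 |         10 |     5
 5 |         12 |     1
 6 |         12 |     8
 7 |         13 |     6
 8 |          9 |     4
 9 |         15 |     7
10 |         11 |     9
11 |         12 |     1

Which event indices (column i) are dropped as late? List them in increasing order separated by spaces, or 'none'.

i=0 t=0 v=2: → [0,4); WM=−∞
i=1 t=4 v=3: → [4,8); WM=3
i=2 t=5 v=5: → [4,9); WM=3
i=3 t=10 v=4: → [10,14); WM=9
i=4 t=10 v=5: → [10,14); WM=9
i=5 t=12 v=1: → [10,16); WM=11
i=6 t=12 v=8: → [10,16); WM=11
i=7 t=13 v=6: → [10,17); WM=12
i=8 t=9 v=4: DROP (t<12-0); WM=12
i=9 t=15 v=7: → [10,19); WM=14
i=10 t=11 v=9: DROP (t<14-0); WM=14
i=11 t=12 v=1: DROP (t<14-0); WM=14

8 10 11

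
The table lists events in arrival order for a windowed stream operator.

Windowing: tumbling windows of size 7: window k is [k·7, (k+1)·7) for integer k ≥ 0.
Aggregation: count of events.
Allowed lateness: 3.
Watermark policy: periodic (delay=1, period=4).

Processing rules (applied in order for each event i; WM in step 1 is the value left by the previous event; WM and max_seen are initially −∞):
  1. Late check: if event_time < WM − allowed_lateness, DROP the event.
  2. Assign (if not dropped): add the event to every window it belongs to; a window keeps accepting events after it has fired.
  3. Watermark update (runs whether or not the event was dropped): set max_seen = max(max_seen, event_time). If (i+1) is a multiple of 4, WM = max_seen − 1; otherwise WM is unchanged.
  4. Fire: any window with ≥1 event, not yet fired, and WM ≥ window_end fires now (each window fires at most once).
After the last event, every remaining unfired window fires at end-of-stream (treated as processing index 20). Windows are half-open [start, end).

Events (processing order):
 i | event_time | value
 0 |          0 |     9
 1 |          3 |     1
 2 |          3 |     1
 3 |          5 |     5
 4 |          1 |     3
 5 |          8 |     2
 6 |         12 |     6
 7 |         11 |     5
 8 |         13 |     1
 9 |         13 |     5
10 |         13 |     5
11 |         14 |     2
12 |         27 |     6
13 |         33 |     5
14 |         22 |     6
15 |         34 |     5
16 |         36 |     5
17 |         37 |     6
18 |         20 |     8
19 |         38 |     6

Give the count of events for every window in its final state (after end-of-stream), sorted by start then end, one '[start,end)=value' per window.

i=0 t=0 v=9: → [0,7); WM=−∞
i=1 t=3 v=1: → [0,7); WM=−∞
i=2 t=3 v=1: → [0,7); WM=−∞
i=3 t=5 v=5: → [0,7); WM=4
i=4 t=1 v=3: → [0,7); WM=4
i=5 t=8 v=2: → [7,14); WM=4
i=6 t=12 v=6: → [7,14); WM=4
i=7 t=11 v=5: → [7,14); WM=11; [0,7) fires=5
i=8 t=13 v=1: → [7,14); WM=11
i=9 t=13 v=5: → [7,14); WM=11
i=10 t=13 v=5: → [7,14); WM=11
i=11 t=14 v=2: → [14,21); WM=13
i=12 t=27 v=6: → [21,28); WM=13
i=13 t=33 v=5: → [28,35); WM=13
i=14 t=22 v=6: → [21,28); WM=13
i=15 t=34 v=5: → [28,35); WM=33; [7,14) fires=6 [14,21) fires=1 [21,28) fires=2
i=16 t=36 v=5: → [35,42); WM=33
i=17 t=37 v=6: → [35,42); WM=33
i=18 t=20 v=8: DROP (t<33-3); WM=33
i=19 t=38 v=6: → [35,42); WM=37; [28,35) fires=2

[0,7)=5 [7,14)=6 [14,21)=1 [21,28)=2 [28,35)=2 [35,42)=3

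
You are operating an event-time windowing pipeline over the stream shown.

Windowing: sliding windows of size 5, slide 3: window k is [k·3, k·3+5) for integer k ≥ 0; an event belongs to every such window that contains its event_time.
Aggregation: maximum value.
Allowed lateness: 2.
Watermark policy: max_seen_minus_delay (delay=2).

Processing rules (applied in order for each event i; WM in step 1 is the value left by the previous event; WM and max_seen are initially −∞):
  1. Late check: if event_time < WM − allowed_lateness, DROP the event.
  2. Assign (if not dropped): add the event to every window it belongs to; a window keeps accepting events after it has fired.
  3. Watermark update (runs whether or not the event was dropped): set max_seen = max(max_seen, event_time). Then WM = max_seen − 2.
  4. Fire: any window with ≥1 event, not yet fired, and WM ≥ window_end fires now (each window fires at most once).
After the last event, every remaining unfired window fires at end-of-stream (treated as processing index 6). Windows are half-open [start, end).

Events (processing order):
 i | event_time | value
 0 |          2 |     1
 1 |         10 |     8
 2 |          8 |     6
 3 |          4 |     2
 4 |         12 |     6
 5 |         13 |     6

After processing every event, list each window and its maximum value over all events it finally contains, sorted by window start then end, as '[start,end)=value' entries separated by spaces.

i=0 t=2 v=1: → [0,5); WM=0
i=1 t=10 v=8: → [9,14),[6,11); WM=8; [0,5) fires=1
i=2 t=8 v=6: → [6,11); WM=8
i=3 t=4 v=2: DROP (t<8-2); WM=8
i=4 t=12 v=6: → [12,17),[9,14); WM=10
i=5 t=13 v=6: → [12,17),[9,14); WM=11; [6,11) fires=8

[0,5)=1 [6,11)=8 [9,14)=8 [12,17)=6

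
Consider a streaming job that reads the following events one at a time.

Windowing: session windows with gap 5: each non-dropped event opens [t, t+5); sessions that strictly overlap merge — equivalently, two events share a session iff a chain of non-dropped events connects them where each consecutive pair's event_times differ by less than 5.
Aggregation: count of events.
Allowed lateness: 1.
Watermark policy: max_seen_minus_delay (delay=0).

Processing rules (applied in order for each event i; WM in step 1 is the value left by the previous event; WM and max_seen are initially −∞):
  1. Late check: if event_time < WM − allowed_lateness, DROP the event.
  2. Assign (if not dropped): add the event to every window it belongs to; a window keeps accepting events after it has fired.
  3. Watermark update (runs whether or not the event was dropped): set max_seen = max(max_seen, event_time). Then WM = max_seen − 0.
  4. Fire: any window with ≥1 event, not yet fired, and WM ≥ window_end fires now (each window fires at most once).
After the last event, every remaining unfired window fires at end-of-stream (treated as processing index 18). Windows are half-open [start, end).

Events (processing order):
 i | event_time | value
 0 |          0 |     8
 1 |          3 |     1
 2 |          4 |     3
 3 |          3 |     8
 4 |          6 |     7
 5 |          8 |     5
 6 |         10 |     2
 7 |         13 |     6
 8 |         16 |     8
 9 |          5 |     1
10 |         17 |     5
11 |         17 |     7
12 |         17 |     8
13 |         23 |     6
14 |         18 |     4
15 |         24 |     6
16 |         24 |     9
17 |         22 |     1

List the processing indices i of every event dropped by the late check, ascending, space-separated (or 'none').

9 14 17

i=0 t=0 v=8: → [0,5); WM=0
i=1 t=3 v=1: → [0,8); WM=3
i=2 t=4 v=3: → [0,9); WM=4
i=3 t=3 v=8: → [0,9); WM=4
i=4 t=6 v=7: → [0,11); WM=6
i=5 t=8 v=5: → [0,13); WM=8
i=6 t=10 v=2: → [0,15); WM=10
i=7 t=13 v=6: → [0,18); WM=13
i=8 t=16 v=8: → [0,21); WM=16
i=9 t=5 v=1: DROP (t<16-1); WM=16
i=10 t=17 v=5: → [0,22); WM=17
i=11 t=17 v=7: → [0,22); WM=17
i=12 t=17 v=8: → [0,22); WM=17
i=13 t=23 v=6: → [23,28); WM=23
i=14 t=18 v=4: DROP (t<23-1); WM=23
i=15 t=24 v=6: → [23,29); WM=24
i=16 t=24 v=9: → [23,29); WM=24
i=17 t=22 v=1: DROP (t<24-1); WM=24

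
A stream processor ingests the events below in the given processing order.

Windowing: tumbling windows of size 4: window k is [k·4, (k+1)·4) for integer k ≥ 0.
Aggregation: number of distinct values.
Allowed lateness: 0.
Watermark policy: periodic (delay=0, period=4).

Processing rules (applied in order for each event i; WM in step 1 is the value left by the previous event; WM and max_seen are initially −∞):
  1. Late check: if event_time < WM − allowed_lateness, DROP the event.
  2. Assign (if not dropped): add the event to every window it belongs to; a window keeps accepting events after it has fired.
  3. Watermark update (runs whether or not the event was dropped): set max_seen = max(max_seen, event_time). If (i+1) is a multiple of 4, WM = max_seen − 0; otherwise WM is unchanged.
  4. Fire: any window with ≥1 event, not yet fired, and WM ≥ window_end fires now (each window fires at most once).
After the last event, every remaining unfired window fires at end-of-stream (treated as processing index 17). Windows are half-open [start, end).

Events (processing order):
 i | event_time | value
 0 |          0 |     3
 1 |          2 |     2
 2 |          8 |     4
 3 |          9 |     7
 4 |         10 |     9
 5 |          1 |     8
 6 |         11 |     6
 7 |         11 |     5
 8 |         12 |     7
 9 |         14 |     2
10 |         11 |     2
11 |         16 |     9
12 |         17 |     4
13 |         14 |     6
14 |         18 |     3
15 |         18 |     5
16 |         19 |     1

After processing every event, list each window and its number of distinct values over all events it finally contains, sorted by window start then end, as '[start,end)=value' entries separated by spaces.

i=0 t=0 v=3: → [0,4); WM=−∞
i=1 t=2 v=2: → [0,4); WM=−∞
i=2 t=8 v=4: → [8,12); WM=−∞
i=3 t=9 v=7: → [8,12); WM=9; [0,4) fires=2
i=4 t=10 v=9: → [8,12); WM=9
i=5 t=1 v=8: DROP (t<9-0); WM=9
i=6 t=11 v=6: → [8,12); WM=9
i=7 t=11 v=5: → [8,12); WM=11
i=8 t=12 v=7: → [12,16); WM=11
i=9 t=14 v=2: → [12,16); WM=11
i=10 t=11 v=2: → [8,12); WM=11
i=11 t=16 v=9: → [16,20); WM=16; [8,12) fires=6 [12,16) fires=2
i=12 t=17 v=4: → [16,20); WM=16
i=13 t=14 v=6: DROP (t<16-0); WM=16
i=14 t=18 v=3: → [16,20); WM=16
i=15 t=18 v=5: → [16,20); WM=18
i=16 t=19 v=1: → [16,20); WM=18

[0,4)=2 [8,12)=6 [12,16)=2 [16,20)=5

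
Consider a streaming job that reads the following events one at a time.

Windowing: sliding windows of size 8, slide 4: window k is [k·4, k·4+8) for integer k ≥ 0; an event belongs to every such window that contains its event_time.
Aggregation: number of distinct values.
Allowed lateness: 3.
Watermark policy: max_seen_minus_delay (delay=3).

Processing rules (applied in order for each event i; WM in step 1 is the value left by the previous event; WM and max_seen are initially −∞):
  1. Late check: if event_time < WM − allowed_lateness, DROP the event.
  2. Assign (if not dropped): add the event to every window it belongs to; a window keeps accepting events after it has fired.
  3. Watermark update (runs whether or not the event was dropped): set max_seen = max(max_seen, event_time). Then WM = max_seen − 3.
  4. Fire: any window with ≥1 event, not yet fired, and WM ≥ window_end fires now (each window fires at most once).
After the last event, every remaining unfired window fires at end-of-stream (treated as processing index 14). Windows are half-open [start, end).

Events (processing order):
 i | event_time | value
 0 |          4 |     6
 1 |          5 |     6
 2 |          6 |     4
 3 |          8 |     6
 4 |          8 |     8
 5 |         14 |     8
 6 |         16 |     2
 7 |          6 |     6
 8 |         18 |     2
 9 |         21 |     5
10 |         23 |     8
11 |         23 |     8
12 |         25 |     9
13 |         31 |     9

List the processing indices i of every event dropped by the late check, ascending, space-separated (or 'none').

7

i=0 t=4 v=6: → [4,12),[0,8); WM=1
i=1 t=5 v=6: → [4,12),[0,8); WM=2
i=2 t=6 v=4: → [4,12),[0,8); WM=3
i=3 t=8 v=6: → [8,16),[4,12); WM=5
i=4 t=8 v=8: → [8,16),[4,12); WM=5
i=5 t=14 v=8: → [12,20),[8,16); WM=11; [0,8) fires=2
i=6 t=16 v=2: → [16,24),[12,20); WM=13; [4,12) fires=3
i=7 t=6 v=6: DROP (t<13-3); WM=13
i=8 t=18 v=2: → [16,24),[12,20); WM=15
i=9 t=21 v=5: → [20,28),[16,24); WM=18; [8,16) fires=2
i=10 t=23 v=8: → [20,28),[16,24); WM=20; [12,20) fires=2
i=11 t=23 v=8: → [20,28),[16,24); WM=20
i=12 t=25 v=9: → [24,32),[20,28); WM=22
i=13 t=31 v=9: → [28,36),[24,32); WM=28; [16,24) fires=3 [20,28) fires=3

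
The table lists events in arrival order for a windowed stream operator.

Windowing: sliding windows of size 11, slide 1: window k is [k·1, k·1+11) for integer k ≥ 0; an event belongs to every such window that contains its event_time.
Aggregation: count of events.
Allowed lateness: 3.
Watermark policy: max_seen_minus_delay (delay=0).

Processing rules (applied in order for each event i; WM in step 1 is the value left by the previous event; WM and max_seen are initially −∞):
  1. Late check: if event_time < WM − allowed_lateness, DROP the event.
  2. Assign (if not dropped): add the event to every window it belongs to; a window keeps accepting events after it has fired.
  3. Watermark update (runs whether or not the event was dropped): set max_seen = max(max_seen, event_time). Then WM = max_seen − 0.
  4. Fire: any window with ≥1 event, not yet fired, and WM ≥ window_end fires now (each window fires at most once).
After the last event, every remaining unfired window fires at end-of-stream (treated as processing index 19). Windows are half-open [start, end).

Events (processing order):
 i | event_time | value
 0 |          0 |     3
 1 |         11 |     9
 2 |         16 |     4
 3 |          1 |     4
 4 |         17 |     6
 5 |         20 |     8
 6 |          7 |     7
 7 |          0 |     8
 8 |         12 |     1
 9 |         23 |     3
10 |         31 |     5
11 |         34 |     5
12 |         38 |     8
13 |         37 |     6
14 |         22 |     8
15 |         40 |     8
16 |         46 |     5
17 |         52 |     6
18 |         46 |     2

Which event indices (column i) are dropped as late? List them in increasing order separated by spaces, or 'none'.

i=0 t=0 v=3: → [0,11); WM=0
i=1 t=11 v=9: → [11,22),[10,21),[9,20),[8,19),[7,18),[6,17),[5,16),[4,15),[3,14),[2,13),[1,12); WM=11; [0,11) fires=1
i=2 t=16 v=4: → [16,27),[15,26),[14,25),[13,24),[12,23),[11,22),[10,21),[9,20),[8,19),[7,18),[6,17); WM=16; [1,12) fires=1 [2,13) fires=1 [3,14) fires=1 [4,15) fires=1 [5,16) fires=1
i=3 t=1 v=4: DROP (t<16-3); WM=16
i=4 t=17 v=6: → [17,28),[16,27),[15,26),[14,25),[13,24),[12,23),[11,22),[10,21),[9,20),[8,19),[7,18); WM=17; [6,17) fires=2
i=5 t=20 v=8: → [20,31),[19,30),[18,29),[17,28),[16,27),[15,26),[14,25),[13,24),[12,23),[11,22),[10,21); WM=20; [7,18) fires=3 [8,19) fires=3 [9,20) fires=3
i=6 t=7 v=7: DROP (t<20-3); WM=20
i=7 t=0 v=8: DROP (t<20-3); WM=20
i=8 t=12 v=1: DROP (t<20-3); WM=20
i=9 t=23 v=3: → [23,34),[22,33),[21,32),[20,31),[19,30),[18,29),[17,28),[16,27),[15,26),[14,25),[13,24); WM=23; [10,21) fires=4 [11,22) fires=4 [12,23) fires=3
i=10 t=31 v=5: → [31,42),[30,41),[29,40),[28,39),[27,38),[26,37),[25,36),[24,35),[23,34),[22,33),[21,32); WM=31; [13,24) fires=4 [14,25) fires=4 [15,26) fires=4 [16,27) fires=4 [17,28) fires=3 [18,29) fires=2 [19,30) fires=2 [20,31) fires=2
i=11 t=34 v=5: → [34,45),[33,44),[32,43),[31,42),[30,41),[29,40),[28,39),[27,38),[26,37),[25,36),[24,35); WM=34; [21,32) fires=2 [22,33) fires=2 [23,34) fires=2
i=12 t=38 v=8: → [38,49),[37,48),[36,47),[35,46),[34,45),[33,44),[32,43),[31,42),[30,41),[29,40),[28,39); WM=38; [24,35) fires=2 [25,36) fires=2 [26,37) fires=2 [27,38) fires=2
i=13 t=37 v=6: → [37,48),[36,47),[35,46),[34,45),[33,44),[32,43),[31,42),[30,41),[29,40),[28,39),[27,38); WM=38
i=14 t=22 v=8: DROP (t<38-3); WM=38
i=15 t=40 v=8: → [40,51),[39,50),[38,49),[37,48),[36,47),[35,46),[34,45),[33,44),[32,43),[31,42),[30,41); WM=40; [28,39) fires=4 [29,40) fires=4
i=16 t=46 v=5: → [46,57),[45,56),[44,55),[43,54),[42,53),[41,52),[40,51),[39,50),[38,49),[37,48),[36,47); WM=46; [30,41) fires=5 [31,42) fires=5 [32,43) fires=4 [33,44) fires=4 [34,45) fires=4 [35,46) fires=3
i=17 t=52 v=6: → [52,63),[51,62),[50,61),[49,60),[48,59),[47,58),[46,57),[45,56),[44,55),[43,54),[42,53); WM=52; [36,47) fires=4 [37,48) fires=4 [38,49) fires=3 [39,50) fires=2 [40,51) fires=2 [41,52) fires=1
i=18 t=46 v=2: DROP (t<52-3); WM=52

3 6 7 8 14 18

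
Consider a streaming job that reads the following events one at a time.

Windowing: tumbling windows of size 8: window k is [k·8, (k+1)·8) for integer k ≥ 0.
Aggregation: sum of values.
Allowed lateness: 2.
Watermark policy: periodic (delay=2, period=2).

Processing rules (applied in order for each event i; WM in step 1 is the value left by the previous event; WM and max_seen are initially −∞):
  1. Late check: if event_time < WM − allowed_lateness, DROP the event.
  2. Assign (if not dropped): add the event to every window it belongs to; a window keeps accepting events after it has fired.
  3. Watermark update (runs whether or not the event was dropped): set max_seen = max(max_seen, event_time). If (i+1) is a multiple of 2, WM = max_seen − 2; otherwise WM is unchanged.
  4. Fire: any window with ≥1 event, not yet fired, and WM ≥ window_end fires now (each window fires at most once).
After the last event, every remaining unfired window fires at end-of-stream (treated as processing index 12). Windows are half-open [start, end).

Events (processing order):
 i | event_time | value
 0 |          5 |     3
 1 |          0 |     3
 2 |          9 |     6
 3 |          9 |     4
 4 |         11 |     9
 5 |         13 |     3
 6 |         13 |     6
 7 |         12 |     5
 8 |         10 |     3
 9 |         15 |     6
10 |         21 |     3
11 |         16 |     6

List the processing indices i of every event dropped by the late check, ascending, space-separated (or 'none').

i=0 t=5 v=3: → [0,8); WM=−∞
i=1 t=0 v=3: → [0,8); WM=3
i=2 t=9 v=6: → [8,16); WM=3
i=3 t=9 v=4: → [8,16); WM=7
i=4 t=11 v=9: → [8,16); WM=7
i=5 t=13 v=3: → [8,16); WM=11; [0,8) fires=6
i=6 t=13 v=6: → [8,16); WM=11
i=7 t=12 v=5: → [8,16); WM=11
i=8 t=10 v=3: → [8,16); WM=11
i=9 t=15 v=6: → [8,16); WM=13
i=10 t=21 v=3: → [16,24); WM=13
i=11 t=16 v=6: → [16,24); WM=19; [8,16) fires=42

none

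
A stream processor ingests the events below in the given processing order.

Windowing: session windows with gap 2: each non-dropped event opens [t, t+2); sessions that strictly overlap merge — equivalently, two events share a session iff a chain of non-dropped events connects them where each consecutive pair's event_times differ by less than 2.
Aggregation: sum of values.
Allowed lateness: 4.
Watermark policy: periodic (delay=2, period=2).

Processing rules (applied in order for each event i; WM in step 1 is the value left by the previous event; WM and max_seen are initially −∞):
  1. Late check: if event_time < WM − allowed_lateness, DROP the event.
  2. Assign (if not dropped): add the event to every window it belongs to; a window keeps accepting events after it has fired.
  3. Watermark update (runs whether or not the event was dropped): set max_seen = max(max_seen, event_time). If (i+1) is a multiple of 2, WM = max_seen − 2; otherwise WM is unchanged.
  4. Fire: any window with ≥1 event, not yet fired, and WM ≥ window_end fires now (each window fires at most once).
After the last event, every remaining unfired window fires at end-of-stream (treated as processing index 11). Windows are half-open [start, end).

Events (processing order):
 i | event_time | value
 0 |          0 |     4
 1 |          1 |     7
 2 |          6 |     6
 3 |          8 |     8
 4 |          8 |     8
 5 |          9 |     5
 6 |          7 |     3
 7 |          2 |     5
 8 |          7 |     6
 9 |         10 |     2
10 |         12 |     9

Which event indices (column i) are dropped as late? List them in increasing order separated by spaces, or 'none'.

7

i=0 t=0 v=4: → [0,2); WM=−∞
i=1 t=1 v=7: → [0,3); WM=-1
i=2 t=6 v=6: → [6,8); WM=-1
i=3 t=8 v=8: → [8,10); WM=6
i=4 t=8 v=8: → [8,10); WM=6
i=5 t=9 v=5: → [8,11); WM=7
i=6 t=7 v=3: → [6,11); WM=7
i=7 t=2 v=5: DROP (t<7-4); WM=7
i=8 t=7 v=6: → [6,11); WM=7
i=9 t=10 v=2: → [6,12); WM=8
i=10 t=12 v=9: → [12,14); WM=8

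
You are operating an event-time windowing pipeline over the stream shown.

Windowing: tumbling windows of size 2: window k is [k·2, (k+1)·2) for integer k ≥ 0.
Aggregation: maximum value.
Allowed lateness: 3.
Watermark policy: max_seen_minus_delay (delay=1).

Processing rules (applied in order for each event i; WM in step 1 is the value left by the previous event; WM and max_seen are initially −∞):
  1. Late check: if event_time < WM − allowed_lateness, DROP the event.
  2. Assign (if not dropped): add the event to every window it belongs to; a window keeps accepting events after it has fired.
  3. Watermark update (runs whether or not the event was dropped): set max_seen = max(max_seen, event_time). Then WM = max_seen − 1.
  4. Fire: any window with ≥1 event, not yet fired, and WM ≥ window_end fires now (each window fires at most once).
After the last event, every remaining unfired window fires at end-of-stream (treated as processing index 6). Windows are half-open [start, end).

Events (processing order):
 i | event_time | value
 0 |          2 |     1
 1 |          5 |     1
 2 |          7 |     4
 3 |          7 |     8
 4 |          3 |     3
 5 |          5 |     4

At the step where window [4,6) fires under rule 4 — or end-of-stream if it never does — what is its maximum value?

i=0 t=2 v=1: → [2,4); WM=1
i=1 t=5 v=1: → [4,6); WM=4; [2,4) fires=1
i=2 t=7 v=4: → [6,8); WM=6; [4,6) fires=1
i=3 t=7 v=8: → [6,8); WM=6
i=4 t=3 v=3: → [2,4); WM=6
i=5 t=5 v=4: → [4,6); WM=6

1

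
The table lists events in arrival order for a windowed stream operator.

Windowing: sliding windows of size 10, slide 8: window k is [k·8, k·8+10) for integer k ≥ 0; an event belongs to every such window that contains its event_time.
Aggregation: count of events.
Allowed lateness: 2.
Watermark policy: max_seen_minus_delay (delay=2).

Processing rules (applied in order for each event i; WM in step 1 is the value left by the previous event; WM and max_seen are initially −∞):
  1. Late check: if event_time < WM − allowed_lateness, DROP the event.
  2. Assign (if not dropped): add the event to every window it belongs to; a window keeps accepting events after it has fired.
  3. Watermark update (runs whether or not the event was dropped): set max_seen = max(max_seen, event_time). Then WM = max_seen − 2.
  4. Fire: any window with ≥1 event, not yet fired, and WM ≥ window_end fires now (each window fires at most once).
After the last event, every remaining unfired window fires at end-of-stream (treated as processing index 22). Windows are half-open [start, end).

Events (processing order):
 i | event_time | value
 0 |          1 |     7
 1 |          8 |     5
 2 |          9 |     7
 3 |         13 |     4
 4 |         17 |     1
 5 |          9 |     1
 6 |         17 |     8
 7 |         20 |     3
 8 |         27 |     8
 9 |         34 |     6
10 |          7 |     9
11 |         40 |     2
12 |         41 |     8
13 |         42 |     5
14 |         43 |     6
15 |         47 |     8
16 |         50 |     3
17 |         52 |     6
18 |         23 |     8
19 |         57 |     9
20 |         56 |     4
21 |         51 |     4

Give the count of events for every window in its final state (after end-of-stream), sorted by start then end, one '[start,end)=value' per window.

[0,10)=3 [8,18)=5 [16,26)=3 [24,34)=1 [32,42)=3 [40,50)=5 [48,58)=4 [56,66)=2

i=0 t=1 v=7: → [0,10); WM=-1
i=1 t=8 v=5: → [8,18),[0,10); WM=6
i=2 t=9 v=7: → [8,18),[0,10); WM=7
i=3 t=13 v=4: → [8,18); WM=11; [0,10) fires=3
i=4 t=17 v=1: → [16,26),[8,18); WM=15
i=5 t=9 v=1: DROP (t<15-2); WM=15
i=6 t=17 v=8: → [16,26),[8,18); WM=15
i=7 t=20 v=3: → [16,26); WM=18; [8,18) fires=5
i=8 t=27 v=8: → [24,34); WM=25
i=9 t=34 v=6: → [32,42); WM=32; [16,26) fires=3
i=10 t=7 v=9: DROP (t<32-2); WM=32
i=11 t=40 v=2: → [40,50),[32,42); WM=38; [24,34) fires=1
i=12 t=41 v=8: → [40,50),[32,42); WM=39
i=13 t=42 v=5: → [40,50); WM=40
i=14 t=43 v=6: → [40,50); WM=41
i=15 t=47 v=8: → [40,50); WM=45; [32,42) fires=3
i=16 t=50 v=3: → [48,58); WM=48
i=17 t=52 v=6: → [48,58); WM=50; [40,50) fires=5
i=18 t=23 v=8: DROP (t<50-2); WM=50
i=19 t=57 v=9: → [56,66),[48,58); WM=55
i=20 t=56 v=4: → [56,66),[48,58); WM=55
i=21 t=51 v=4: DROP (t<55-2); WM=55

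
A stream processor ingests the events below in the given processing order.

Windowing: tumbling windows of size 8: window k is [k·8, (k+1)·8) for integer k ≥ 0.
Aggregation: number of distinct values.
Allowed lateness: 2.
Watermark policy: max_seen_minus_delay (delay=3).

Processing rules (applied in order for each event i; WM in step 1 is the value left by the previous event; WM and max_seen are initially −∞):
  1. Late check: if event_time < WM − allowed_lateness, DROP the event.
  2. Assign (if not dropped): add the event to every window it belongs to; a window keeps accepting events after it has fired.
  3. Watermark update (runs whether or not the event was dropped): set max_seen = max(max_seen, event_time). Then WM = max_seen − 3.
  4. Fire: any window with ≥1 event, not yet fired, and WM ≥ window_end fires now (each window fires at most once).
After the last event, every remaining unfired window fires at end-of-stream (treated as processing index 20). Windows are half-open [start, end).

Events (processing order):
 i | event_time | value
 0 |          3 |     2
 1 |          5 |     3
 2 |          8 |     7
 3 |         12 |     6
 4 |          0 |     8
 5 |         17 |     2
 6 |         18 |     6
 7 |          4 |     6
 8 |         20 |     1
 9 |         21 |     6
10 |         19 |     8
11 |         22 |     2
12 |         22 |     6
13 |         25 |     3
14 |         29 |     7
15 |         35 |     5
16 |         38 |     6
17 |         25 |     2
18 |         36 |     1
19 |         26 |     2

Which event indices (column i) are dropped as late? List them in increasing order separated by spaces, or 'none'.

i=0 t=3 v=2: → [0,8); WM=0
i=1 t=5 v=3: → [0,8); WM=2
i=2 t=8 v=7: → [8,16); WM=5
i=3 t=12 v=6: → [8,16); WM=9; [0,8) fires=2
i=4 t=0 v=8: DROP (t<9-2); WM=9
i=5 t=17 v=2: → [16,24); WM=14
i=6 t=18 v=6: → [16,24); WM=15
i=7 t=4 v=6: DROP (t<15-2); WM=15
i=8 t=20 v=1: → [16,24); WM=17; [8,16) fires=2
i=9 t=21 v=6: → [16,24); WM=18
i=10 t=19 v=8: → [16,24); WM=18
i=11 t=22 v=2: → [16,24); WM=19
i=12 t=22 v=6: → [16,24); WM=19
i=13 t=25 v=3: → [24,32); WM=22
i=14 t=29 v=7: → [24,32); WM=26; [16,24) fires=4
i=15 t=35 v=5: → [32,40); WM=32; [24,32) fires=2
i=16 t=38 v=6: → [32,40); WM=35
i=17 t=25 v=2: DROP (t<35-2); WM=35
i=18 t=36 v=1: → [32,40); WM=35
i=19 t=26 v=2: DROP (t<35-2); WM=35

4 7 17 19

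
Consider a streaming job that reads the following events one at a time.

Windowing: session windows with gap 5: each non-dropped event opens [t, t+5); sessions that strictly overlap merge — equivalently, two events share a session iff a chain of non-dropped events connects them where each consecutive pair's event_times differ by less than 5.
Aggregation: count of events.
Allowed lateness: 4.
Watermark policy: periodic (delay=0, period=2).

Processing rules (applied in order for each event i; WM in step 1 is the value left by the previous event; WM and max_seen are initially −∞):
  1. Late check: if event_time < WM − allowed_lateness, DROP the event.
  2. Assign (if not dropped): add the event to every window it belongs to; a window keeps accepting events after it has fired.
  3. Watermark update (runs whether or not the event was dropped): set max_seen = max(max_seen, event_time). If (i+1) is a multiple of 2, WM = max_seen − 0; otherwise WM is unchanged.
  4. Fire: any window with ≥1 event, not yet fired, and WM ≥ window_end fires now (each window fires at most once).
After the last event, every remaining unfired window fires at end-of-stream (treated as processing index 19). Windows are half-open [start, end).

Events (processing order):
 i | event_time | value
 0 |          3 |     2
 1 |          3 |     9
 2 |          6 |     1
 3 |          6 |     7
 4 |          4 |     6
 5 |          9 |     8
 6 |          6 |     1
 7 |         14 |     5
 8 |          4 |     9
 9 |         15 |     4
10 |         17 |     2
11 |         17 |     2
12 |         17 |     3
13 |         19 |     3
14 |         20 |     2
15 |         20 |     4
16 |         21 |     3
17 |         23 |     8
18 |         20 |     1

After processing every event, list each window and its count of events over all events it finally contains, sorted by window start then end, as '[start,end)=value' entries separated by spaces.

[3,14)=7 [14,28)=11

i=0 t=3 v=2: → [3,8); WM=−∞
i=1 t=3 v=9: → [3,8); WM=3
i=2 t=6 v=1: → [3,11); WM=3
i=3 t=6 v=7: → [3,11); WM=6
i=4 t=4 v=6: → [3,11); WM=6
i=5 t=9 v=8: → [3,14); WM=9
i=6 t=6 v=1: → [3,14); WM=9
i=7 t=14 v=5: → [14,19); WM=14
i=8 t=4 v=9: DROP (t<14-4); WM=14
i=9 t=15 v=4: → [14,20); WM=15
i=10 t=17 v=2: → [14,22); WM=15
i=11 t=17 v=2: → [14,22); WM=17
i=12 t=17 v=3: → [14,22); WM=17
i=13 t=19 v=3: → [14,24); WM=19
i=14 t=20 v=2: → [14,25); WM=19
i=15 t=20 v=4: → [14,25); WM=20
i=16 t=21 v=3: → [14,26); WM=20
i=17 t=23 v=8: → [14,28); WM=23
i=18 t=20 v=1: → [14,28); WM=23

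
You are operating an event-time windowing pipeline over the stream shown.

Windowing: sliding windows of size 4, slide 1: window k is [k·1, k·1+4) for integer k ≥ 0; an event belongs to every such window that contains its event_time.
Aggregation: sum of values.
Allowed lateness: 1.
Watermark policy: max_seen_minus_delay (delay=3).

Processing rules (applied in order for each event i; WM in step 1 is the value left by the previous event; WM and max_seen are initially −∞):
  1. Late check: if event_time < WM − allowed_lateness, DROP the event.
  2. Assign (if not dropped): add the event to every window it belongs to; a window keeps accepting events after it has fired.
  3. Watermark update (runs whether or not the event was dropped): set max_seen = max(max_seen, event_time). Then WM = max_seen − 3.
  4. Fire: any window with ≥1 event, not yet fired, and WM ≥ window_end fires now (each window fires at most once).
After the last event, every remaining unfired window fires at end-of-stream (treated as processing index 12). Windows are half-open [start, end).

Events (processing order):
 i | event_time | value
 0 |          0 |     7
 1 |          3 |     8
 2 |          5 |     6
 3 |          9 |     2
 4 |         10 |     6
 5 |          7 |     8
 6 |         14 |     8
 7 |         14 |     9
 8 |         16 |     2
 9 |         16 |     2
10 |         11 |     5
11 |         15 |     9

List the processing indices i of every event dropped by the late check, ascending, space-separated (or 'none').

i=0 t=0 v=7: → [0,4); WM=-3
i=1 t=3 v=8: → [3,7),[2,6),[1,5),[0,4); WM=0
i=2 t=5 v=6: → [5,9),[4,8),[3,7),[2,6); WM=2
i=3 t=9 v=2: → [9,13),[8,12),[7,11),[6,10); WM=6; [0,4) fires=15 [1,5) fires=8 [2,6) fires=14
i=4 t=10 v=6: → [10,14),[9,13),[8,12),[7,11); WM=7; [3,7) fires=14
i=5 t=7 v=8: → [7,11),[6,10),[5,9),[4,8); WM=7
i=6 t=14 v=8: → [14,18),[13,17),[12,16),[11,15); WM=11; [4,8) fires=14 [5,9) fires=14 [6,10) fires=10 [7,11) fires=16
i=7 t=14 v=9: → [14,18),[13,17),[12,16),[11,15); WM=11
i=8 t=16 v=2: → [16,20),[15,19),[14,18),[13,17); WM=13; [8,12) fires=8 [9,13) fires=8
i=9 t=16 v=2: → [16,20),[15,19),[14,18),[13,17); WM=13
i=10 t=11 v=5: DROP (t<13-1); WM=13
i=11 t=15 v=9: → [15,19),[14,18),[13,17),[12,16); WM=13

10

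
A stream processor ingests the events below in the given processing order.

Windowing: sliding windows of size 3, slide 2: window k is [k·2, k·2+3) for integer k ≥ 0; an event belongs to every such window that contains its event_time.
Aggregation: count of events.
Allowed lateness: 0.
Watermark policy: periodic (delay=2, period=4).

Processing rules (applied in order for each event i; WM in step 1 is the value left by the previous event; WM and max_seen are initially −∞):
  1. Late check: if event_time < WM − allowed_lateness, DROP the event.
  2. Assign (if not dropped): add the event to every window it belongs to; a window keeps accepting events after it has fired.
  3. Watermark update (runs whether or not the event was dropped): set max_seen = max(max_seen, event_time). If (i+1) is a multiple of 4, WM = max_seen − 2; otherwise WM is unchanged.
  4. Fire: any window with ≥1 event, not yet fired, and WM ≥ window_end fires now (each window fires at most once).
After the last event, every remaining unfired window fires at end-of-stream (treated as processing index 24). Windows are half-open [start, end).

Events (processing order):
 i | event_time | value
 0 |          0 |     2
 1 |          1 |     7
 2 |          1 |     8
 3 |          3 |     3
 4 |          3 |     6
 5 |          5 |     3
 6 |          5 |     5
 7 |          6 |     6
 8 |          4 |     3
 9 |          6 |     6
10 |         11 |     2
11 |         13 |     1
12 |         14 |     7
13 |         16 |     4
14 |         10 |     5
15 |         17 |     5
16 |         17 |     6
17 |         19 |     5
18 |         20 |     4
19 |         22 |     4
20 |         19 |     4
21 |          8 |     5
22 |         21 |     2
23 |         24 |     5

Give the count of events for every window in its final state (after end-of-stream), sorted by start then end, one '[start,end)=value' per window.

[0,3)=3 [2,5)=3 [4,7)=5 [6,9)=2 [10,13)=1 [12,15)=2 [14,17)=2 [16,19)=3 [18,21)=2 [20,23)=3 [22,25)=2 [24,27)=1

i=0 t=0 v=2: → [0,3); WM=−∞
i=1 t=1 v=7: → [0,3); WM=−∞
i=2 t=1 v=8: → [0,3); WM=−∞
i=3 t=3 v=3: → [2,5); WM=1
i=4 t=3 v=6: → [2,5); WM=1
i=5 t=5 v=3: → [4,7); WM=1
i=6 t=5 v=5: → [4,7); WM=1
i=7 t=6 v=6: → [6,9),[4,7); WM=4; [0,3) fires=3
i=8 t=4 v=3: → [4,7),[2,5); WM=4
i=9 t=6 v=6: → [6,9),[4,7); WM=4
i=10 t=11 v=2: → [10,13); WM=4
i=11 t=13 v=1: → [12,15); WM=11; [2,5) fires=3 [4,7) fires=5 [6,9) fires=2
i=12 t=14 v=7: → [14,17),[12,15); WM=11
i=13 t=16 v=4: → [16,19),[14,17); WM=11
i=14 t=10 v=5: DROP (t<11-0); WM=11
i=15 t=17 v=5: → [16,19); WM=15; [10,13) fires=1 [12,15) fires=2
i=16 t=17 v=6: → [16,19); WM=15
i=17 t=19 v=5: → [18,21); WM=15
i=18 t=20 v=4: → [20,23),[18,21); WM=15
i=19 t=22 v=4: → [22,25),[20,23); WM=20; [14,17) fires=2 [16,19) fires=3
i=20 t=19 v=4: DROP (t<20-0); WM=20
i=21 t=8 v=5: DROP (t<20-0); WM=20
i=22 t=21 v=2: → [20,23); WM=20
i=23 t=24 v=5: → [24,27),[22,25); WM=22; [18,21) fires=2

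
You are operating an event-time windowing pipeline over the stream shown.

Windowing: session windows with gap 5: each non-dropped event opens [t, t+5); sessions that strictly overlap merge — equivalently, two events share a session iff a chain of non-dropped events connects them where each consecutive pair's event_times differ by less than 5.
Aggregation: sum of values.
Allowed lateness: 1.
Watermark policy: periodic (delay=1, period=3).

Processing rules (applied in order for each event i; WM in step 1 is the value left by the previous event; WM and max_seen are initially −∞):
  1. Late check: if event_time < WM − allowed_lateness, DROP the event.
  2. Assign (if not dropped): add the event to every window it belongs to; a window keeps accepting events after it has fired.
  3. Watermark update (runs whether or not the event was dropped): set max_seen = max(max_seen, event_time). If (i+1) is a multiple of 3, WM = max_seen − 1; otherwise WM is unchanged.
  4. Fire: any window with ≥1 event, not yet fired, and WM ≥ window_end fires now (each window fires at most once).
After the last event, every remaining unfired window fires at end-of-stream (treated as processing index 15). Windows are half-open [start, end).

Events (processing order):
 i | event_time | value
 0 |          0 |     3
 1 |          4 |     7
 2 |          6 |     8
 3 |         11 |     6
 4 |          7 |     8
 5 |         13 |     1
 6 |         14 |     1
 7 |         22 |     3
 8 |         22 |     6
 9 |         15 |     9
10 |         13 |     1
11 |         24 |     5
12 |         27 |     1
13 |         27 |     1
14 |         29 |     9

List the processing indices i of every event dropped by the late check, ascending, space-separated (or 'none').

i=0 t=0 v=3: → [0,5); WM=−∞
i=1 t=4 v=7: → [0,9); WM=−∞
i=2 t=6 v=8: → [0,11); WM=5
i=3 t=11 v=6: → [11,16); WM=5
i=4 t=7 v=8: → [0,16); WM=5
i=5 t=13 v=1: → [0,18); WM=12
i=6 t=14 v=1: → [0,19); WM=12
i=7 t=22 v=3: → [22,27); WM=12
i=8 t=22 v=6: → [22,27); WM=21
i=9 t=15 v=9: DROP (t<21-1); WM=21
i=10 t=13 v=1: DROP (t<21-1); WM=21
i=11 t=24 v=5: → [22,29); WM=23
i=12 t=27 v=1: → [22,32); WM=23
i=13 t=27 v=1: → [22,32); WM=23
i=14 t=29 v=9: → [22,34); WM=28

9 10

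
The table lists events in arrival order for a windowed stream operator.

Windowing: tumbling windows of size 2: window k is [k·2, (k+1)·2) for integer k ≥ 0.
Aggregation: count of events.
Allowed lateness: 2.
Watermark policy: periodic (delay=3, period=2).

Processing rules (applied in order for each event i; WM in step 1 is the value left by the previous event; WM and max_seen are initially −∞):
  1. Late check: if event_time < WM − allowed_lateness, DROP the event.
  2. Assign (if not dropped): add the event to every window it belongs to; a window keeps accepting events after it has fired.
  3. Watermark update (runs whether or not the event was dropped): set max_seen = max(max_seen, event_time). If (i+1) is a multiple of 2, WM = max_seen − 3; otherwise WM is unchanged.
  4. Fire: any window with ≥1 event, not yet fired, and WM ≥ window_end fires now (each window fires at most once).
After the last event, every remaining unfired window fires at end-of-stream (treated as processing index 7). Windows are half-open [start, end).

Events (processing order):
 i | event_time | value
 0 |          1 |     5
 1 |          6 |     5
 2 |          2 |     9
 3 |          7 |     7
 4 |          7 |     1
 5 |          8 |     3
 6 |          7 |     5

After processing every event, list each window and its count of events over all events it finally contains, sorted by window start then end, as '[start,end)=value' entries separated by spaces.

[0,2)=1 [2,4)=1 [6,8)=4 [8,10)=1

i=0 t=1 v=5: → [0,2); WM=−∞
i=1 t=6 v=5: → [6,8); WM=3; [0,2) fires=1
i=2 t=2 v=9: → [2,4); WM=3
i=3 t=7 v=7: → [6,8); WM=4; [2,4) fires=1
i=4 t=7 v=1: → [6,8); WM=4
i=5 t=8 v=3: → [8,10); WM=5
i=6 t=7 v=5: → [6,8); WM=5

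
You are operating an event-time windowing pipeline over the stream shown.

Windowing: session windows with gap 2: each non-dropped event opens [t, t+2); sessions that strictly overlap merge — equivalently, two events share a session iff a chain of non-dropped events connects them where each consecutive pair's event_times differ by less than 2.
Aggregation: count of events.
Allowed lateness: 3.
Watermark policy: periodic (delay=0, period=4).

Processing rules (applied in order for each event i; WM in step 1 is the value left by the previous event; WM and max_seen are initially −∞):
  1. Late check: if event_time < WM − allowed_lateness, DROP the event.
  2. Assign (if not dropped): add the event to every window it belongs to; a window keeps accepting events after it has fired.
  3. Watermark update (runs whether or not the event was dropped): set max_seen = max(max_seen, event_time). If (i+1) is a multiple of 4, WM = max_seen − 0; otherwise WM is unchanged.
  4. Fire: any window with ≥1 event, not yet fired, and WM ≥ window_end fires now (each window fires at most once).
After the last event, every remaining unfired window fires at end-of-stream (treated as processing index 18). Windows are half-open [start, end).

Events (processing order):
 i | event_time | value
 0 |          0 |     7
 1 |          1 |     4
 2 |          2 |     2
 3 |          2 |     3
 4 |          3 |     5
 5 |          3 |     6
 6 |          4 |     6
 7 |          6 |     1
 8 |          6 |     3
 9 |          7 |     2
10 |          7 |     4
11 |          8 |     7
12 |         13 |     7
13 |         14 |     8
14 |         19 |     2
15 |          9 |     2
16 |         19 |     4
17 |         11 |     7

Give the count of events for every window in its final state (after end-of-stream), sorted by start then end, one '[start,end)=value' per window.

[0,6)=7 [6,11)=6 [13,16)=2 [19,21)=2

i=0 t=0 v=7: → [0,2); WM=−∞
i=1 t=1 v=4: → [0,3); WM=−∞
i=2 t=2 v=2: → [0,4); WM=−∞
i=3 t=2 v=3: → [0,4); WM=2
i=4 t=3 v=5: → [0,5); WM=2
i=5 t=3 v=6: → [0,5); WM=2
i=6 t=4 v=6: → [0,6); WM=2
i=7 t=6 v=1: → [6,8); WM=6
i=8 t=6 v=3: → [6,8); WM=6
i=9 t=7 v=2: → [6,9); WM=6
i=10 t=7 v=4: → [6,9); WM=6
i=11 t=8 v=7: → [6,10); WM=8
i=12 t=13 v=7: → [13,15); WM=8
i=13 t=14 v=8: → [13,16); WM=8
i=14 t=19 v=2: → [19,21); WM=8
i=15 t=9 v=2: → [6,11); WM=19
i=16 t=19 v=4: → [19,21); WM=19
i=17 t=11 v=7: DROP (t<19-3); WM=19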